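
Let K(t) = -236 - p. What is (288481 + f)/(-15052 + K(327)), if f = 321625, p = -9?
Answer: -610106/15279 ≈ -39.931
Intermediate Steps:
K(t) = -227 (K(t) = -236 - 1*(-9) = -236 + 9 = -227)
(288481 + f)/(-15052 + K(327)) = (288481 + 321625)/(-15052 - 227) = 610106/(-15279) = 610106*(-1/15279) = -610106/15279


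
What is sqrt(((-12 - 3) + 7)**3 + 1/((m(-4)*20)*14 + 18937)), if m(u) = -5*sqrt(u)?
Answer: sqrt(-68754209907948629079 + 1026059913200*I)/366449969 ≈ 1.6884e-7 + 22.627*I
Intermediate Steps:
sqrt(((-12 - 3) + 7)**3 + 1/((m(-4)*20)*14 + 18937)) = sqrt(((-12 - 3) + 7)**3 + 1/((-10*I*20)*14 + 18937)) = sqrt((-15 + 7)**3 + 1/((-10*I*20)*14 + 18937)) = sqrt((-8)**3 + 1/((-10*I*20)*14 + 18937)) = sqrt(-512 + 1/(-200*I*14 + 18937)) = sqrt(-512 + 1/(-2800*I + 18937)) = sqrt(-512 + 1/(18937 - 2800*I)) = sqrt(-512 + (18937 + 2800*I)/366449969)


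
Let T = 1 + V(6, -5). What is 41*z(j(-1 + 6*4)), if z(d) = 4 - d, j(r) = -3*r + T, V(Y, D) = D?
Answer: 3157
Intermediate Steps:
T = -4 (T = 1 - 5 = -4)
j(r) = -4 - 3*r (j(r) = -3*r - 4 = -4 - 3*r)
41*z(j(-1 + 6*4)) = 41*(4 - (-4 - 3*(-1 + 6*4))) = 41*(4 - (-4 - 3*(-1 + 24))) = 41*(4 - (-4 - 3*23)) = 41*(4 - (-4 - 69)) = 41*(4 - 1*(-73)) = 41*(4 + 73) = 41*77 = 3157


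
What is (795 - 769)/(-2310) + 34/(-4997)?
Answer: -104231/5771535 ≈ -0.018059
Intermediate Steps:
(795 - 769)/(-2310) + 34/(-4997) = 26*(-1/2310) + 34*(-1/4997) = -13/1155 - 34/4997 = -104231/5771535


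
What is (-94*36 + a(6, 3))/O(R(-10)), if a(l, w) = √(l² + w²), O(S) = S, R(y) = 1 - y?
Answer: -3384/11 + 3*√5/11 ≈ -307.03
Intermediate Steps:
(-94*36 + a(6, 3))/O(R(-10)) = (-94*36 + √(6² + 3²))/(1 - 1*(-10)) = (-3384 + √(36 + 9))/(1 + 10) = (-3384 + √45)/11 = (-3384 + 3*√5)*(1/11) = -3384/11 + 3*√5/11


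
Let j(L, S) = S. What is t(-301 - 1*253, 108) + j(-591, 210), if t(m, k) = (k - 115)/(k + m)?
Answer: 93667/446 ≈ 210.02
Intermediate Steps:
t(m, k) = (-115 + k)/(k + m)
t(-301 - 1*253, 108) + j(-591, 210) = (-115 + 108)/(108 + (-301 - 1*253)) + 210 = -7/(108 + (-301 - 253)) + 210 = -7/(108 - 554) + 210 = -7/(-446) + 210 = -1/446*(-7) + 210 = 7/446 + 210 = 93667/446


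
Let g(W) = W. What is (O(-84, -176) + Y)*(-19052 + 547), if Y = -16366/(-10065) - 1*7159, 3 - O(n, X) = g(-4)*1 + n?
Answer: 263226422854/2013 ≈ 1.3076e+8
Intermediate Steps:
O(n, X) = 7 - n (O(n, X) = 3 - (-4*1 + n) = 3 - (-4 + n) = 3 + (4 - n) = 7 - n)
Y = -72038969/10065 (Y = -16366*(-1/10065) - 7159 = 16366/10065 - 7159 = -72038969/10065 ≈ -7157.4)
(O(-84, -176) + Y)*(-19052 + 547) = ((7 - 1*(-84)) - 72038969/10065)*(-19052 + 547) = ((7 + 84) - 72038969/10065)*(-18505) = (91 - 72038969/10065)*(-18505) = -71123054/10065*(-18505) = 263226422854/2013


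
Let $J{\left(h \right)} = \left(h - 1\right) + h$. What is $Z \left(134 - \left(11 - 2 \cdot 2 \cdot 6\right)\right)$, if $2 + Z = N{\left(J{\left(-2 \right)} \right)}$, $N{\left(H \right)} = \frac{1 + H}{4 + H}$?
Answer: $294$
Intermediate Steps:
$J{\left(h \right)} = -1 + 2 h$ ($J{\left(h \right)} = \left(-1 + h\right) + h = -1 + 2 h$)
$N{\left(H \right)} = \frac{1 + H}{4 + H}$
$Z = 2$ ($Z = -2 + \frac{1 + \left(-1 + 2 \left(-2\right)\right)}{4 + \left(-1 + 2 \left(-2\right)\right)} = -2 + \frac{1 - 5}{4 - 5} = -2 + \frac{1}{-1} \left(-4\right) = -2 - -4 = -2 + 4 = 2$)
$Z \left(134 - \left(11 - 2 \cdot 2 \cdot 6\right)\right) = 2 \left(134 - \left(11 - 2 \cdot 2 \cdot 6\right)\right) = 2 \left(134 + \left(4 \cdot 6 - 11\right)\right) = 2 \left(134 + \left(24 - 11\right)\right) = 2 \left(134 + 13\right) = 2 \cdot 147 = 294$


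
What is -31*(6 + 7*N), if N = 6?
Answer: -1488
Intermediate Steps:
-31*(6 + 7*N) = -31*(6 + 7*6) = -31*(6 + 42) = -31*48 = -1488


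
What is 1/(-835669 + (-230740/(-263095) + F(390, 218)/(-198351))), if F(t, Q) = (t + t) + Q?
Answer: -10437031269/8721894382545775 ≈ -1.1966e-6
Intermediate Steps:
F(t, Q) = Q + 2*t (F(t, Q) = 2*t + Q = Q + 2*t)
1/(-835669 + (-230740/(-263095) + F(390, 218)/(-198351))) = 1/(-835669 + (-230740/(-263095) + (218 + 2*390)/(-198351))) = 1/(-835669 + (-230740*(-1/263095) + (218 + 780)*(-1/198351))) = 1/(-835669 + (46148/52619 + 998*(-1/198351))) = 1/(-835669 + (46148/52619 - 998/198351)) = 1/(-835669 + 9100988186/10437031269) = 1/(-8721894382545775/10437031269) = -10437031269/8721894382545775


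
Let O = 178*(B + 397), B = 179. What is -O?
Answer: -102528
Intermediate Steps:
O = 102528 (O = 178*(179 + 397) = 178*576 = 102528)
-O = -1*102528 = -102528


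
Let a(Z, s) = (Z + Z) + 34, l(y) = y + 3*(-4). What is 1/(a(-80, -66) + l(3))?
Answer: -1/135 ≈ -0.0074074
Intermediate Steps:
l(y) = -12 + y (l(y) = y - 12 = -12 + y)
a(Z, s) = 34 + 2*Z (a(Z, s) = 2*Z + 34 = 34 + 2*Z)
1/(a(-80, -66) + l(3)) = 1/((34 + 2*(-80)) + (-12 + 3)) = 1/((34 - 160) - 9) = 1/(-126 - 9) = 1/(-135) = -1/135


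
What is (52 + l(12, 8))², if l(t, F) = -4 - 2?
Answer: 2116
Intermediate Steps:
l(t, F) = -6
(52 + l(12, 8))² = (52 - 6)² = 46² = 2116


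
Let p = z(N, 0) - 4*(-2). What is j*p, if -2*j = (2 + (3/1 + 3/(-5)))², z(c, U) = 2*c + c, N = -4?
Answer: 968/25 ≈ 38.720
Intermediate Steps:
z(c, U) = 3*c
j = -242/25 (j = -(2 + (3/1 + 3/(-5)))²/2 = -(2 + (3*1 + 3*(-⅕)))²/2 = -(2 + (3 - ⅗))²/2 = -(2 + 12/5)²/2 = -(22/5)²/2 = -½*484/25 = -242/25 ≈ -9.6800)
p = -4 (p = 3*(-4) - 4*(-2) = -12 + 8 = -4)
j*p = -242/25*(-4) = 968/25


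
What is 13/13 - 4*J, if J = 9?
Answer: -35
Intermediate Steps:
13/13 - 4*J = 13/13 - 4*9 = 13*(1/13) - 36 = 1 - 36 = -35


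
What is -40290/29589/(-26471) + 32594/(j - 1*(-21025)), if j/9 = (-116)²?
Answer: 8511663511432/37107532934017 ≈ 0.22938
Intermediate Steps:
j = 121104 (j = 9*(-116)² = 9*13456 = 121104)
-40290/29589/(-26471) + 32594/(j - 1*(-21025)) = -40290/29589/(-26471) + 32594/(121104 - 1*(-21025)) = -40290*1/29589*(-1/26471) + 32594/(121104 + 21025) = -13430/9863*(-1/26471) + 32594/142129 = 13430/261083473 + 32594*(1/142129) = 13430/261083473 + 32594/142129 = 8511663511432/37107532934017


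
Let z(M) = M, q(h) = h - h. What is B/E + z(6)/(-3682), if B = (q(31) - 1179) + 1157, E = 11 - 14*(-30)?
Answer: -41795/793471 ≈ -0.052674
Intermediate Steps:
q(h) = 0
E = 431 (E = 11 + 420 = 431)
B = -22 (B = (0 - 1179) + 1157 = -1179 + 1157 = -22)
B/E + z(6)/(-3682) = -22/431 + 6/(-3682) = -22*1/431 + 6*(-1/3682) = -22/431 - 3/1841 = -41795/793471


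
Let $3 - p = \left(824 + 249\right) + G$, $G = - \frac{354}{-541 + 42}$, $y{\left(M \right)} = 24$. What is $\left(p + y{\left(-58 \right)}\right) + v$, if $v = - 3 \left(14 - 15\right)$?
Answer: $- \frac{520811}{499} \approx -1043.7$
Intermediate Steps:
$v = 3$ ($v = \left(-3\right) \left(-1\right) = 3$)
$G = \frac{354}{499}$ ($G = - \frac{354}{-499} = \left(-354\right) \left(- \frac{1}{499}\right) = \frac{354}{499} \approx 0.70942$)
$p = - \frac{534284}{499}$ ($p = 3 - \left(\left(824 + 249\right) + \frac{354}{499}\right) = 3 - \left(1073 + \frac{354}{499}\right) = 3 - \frac{535781}{499} = - \frac{534284}{499} \approx -1070.7$)
$\left(p + y{\left(-58 \right)}\right) + v = \left(- \frac{534284}{499} + 24\right) + 3 = - \frac{522308}{499} + 3 = - \frac{520811}{499}$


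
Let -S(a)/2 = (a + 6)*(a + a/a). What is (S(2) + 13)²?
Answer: 1225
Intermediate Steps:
S(a) = -2*(1 + a)*(6 + a) (S(a) = -2*(a + 6)*(a + a/a) = -2*(6 + a)*(a + 1) = -2*(6 + a)*(1 + a) = -2*(1 + a)*(6 + a))
(S(2) + 13)² = ((-12 - 14*2 - 2*2²) + 13)² = ((-12 - 28 - 2*4) + 13)² = ((-12 - 28 - 8) + 13)² = (-48 + 13)² = (-35)² = 1225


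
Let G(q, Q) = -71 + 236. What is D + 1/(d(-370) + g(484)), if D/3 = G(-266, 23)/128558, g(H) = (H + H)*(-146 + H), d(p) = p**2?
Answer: 114925069/29830855436 ≈ 0.0038526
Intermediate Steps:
g(H) = 2*H*(-146 + H) (g(H) = (2*H)*(-146 + H) = 2*H*(-146 + H))
G(q, Q) = 165
D = 495/128558 (D = 3*(165/128558) = 495/128558 ≈ 0.0038504)
D + 1/(d(-370) + g(484)) = 495/128558 + 1/((-370)**2 + 2*484*(-146 + 484)) = 495/128558 + 1/(136900 + 2*484*338) = 495/128558 + 1/(136900 + 327184) = 495/128558 + 1/464084 = 114925069/29830855436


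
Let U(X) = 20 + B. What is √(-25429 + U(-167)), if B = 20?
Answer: 3*I*√2821 ≈ 159.34*I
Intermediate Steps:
U(X) = 40 (U(X) = 20 + 20 = 40)
√(-25429 + U(-167)) = √(-25429 + 40) = √(-25389) = 3*I*√2821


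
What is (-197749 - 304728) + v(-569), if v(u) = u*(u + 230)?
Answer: -309586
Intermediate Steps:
v(u) = u*(230 + u)
(-197749 - 304728) + v(-569) = (-197749 - 304728) - 569*(230 - 569) = -502477 - 569*(-339) = -502477 + 192891 = -309586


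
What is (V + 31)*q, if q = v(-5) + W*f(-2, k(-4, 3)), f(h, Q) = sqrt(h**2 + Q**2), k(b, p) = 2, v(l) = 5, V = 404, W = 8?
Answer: 2175 + 6960*sqrt(2) ≈ 12018.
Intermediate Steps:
f(h, Q) = sqrt(Q**2 + h**2)
q = 5 + 16*sqrt(2) (q = 5 + 8*sqrt(2**2 + (-2)**2) = 5 + 8*sqrt(4 + 4) = 5 + 8*sqrt(8) = 5 + 8*(2*sqrt(2)) = 5 + 16*sqrt(2) ≈ 27.627)
(V + 31)*q = (404 + 31)*(5 + 16*sqrt(2)) = 435*(5 + 16*sqrt(2)) = 2175 + 6960*sqrt(2)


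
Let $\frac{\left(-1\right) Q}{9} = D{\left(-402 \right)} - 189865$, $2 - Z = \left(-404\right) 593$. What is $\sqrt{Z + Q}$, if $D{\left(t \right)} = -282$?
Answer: $\sqrt{1950897} \approx 1396.7$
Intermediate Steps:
$Z = 239574$ ($Z = 2 - \left(-404\right) 593 = 2 - -239572 = 2 + 239572 = 239574$)
$Q = 1711323$ ($Q = - 9 \left(-282 - 189865\right) = \left(-9\right) \left(-190147\right) = 1711323$)
$\sqrt{Z + Q} = \sqrt{239574 + 1711323} = \sqrt{1950897}$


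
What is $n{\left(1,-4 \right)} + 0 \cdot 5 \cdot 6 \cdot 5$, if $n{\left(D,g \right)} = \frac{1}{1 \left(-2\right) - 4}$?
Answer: $- \frac{1}{6} \approx -0.16667$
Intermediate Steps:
$n{\left(D,g \right)} = - \frac{1}{6}$ ($n{\left(D,g \right)} = \frac{1}{-2 - 4} = \frac{1}{-6} = - \frac{1}{6}$)
$n{\left(1,-4 \right)} + 0 \cdot 5 \cdot 6 \cdot 5 = - \frac{1}{6} + 0 \cdot 5 \cdot 6 \cdot 5 = - \frac{1}{6} + 0 \cdot 6 \cdot 5 = - \frac{1}{6} + 0 \cdot 5 = - \frac{1}{6} + 0 = - \frac{1}{6}$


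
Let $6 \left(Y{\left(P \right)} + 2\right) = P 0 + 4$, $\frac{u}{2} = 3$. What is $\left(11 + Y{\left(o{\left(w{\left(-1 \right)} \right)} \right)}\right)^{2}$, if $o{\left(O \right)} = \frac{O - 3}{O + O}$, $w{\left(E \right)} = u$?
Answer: $\frac{841}{9} \approx 93.444$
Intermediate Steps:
$u = 6$ ($u = 2 \cdot 3 = 6$)
$w{\left(E \right)} = 6$
$o{\left(O \right)} = \frac{-3 + O}{2 O}$
$Y{\left(P \right)} = - \frac{4}{3}$ ($Y{\left(P \right)} = -2 + \frac{P 0 + 4}{6} = -2 + \frac{0 + 4}{6} = -2 + \frac{1}{6} \cdot 4 = -2 + \frac{2}{3} = - \frac{4}{3}$)
$\left(11 + Y{\left(o{\left(w{\left(-1 \right)} \right)} \right)}\right)^{2} = \left(11 - \frac{4}{3}\right)^{2} = \left(\frac{29}{3}\right)^{2} = \frac{841}{9}$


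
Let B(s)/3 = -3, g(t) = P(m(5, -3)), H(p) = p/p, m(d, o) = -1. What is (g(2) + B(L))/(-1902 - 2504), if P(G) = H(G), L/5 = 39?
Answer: 4/2203 ≈ 0.0018157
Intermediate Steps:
L = 195 (L = 5*39 = 195)
H(p) = 1
P(G) = 1
g(t) = 1
B(s) = -9 (B(s) = 3*(-3) = -9)
(g(2) + B(L))/(-1902 - 2504) = (1 - 9)/(-1902 - 2504) = -8/(-4406) = -8*(-1/4406) = 4/2203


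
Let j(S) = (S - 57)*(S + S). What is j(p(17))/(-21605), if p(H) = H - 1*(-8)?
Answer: 320/4321 ≈ 0.074057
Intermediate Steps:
p(H) = 8 + H (p(H) = H + 8 = 8 + H)
j(S) = 2*S*(-57 + S) (j(S) = (-57 + S)*(2*S) = 2*S*(-57 + S))
j(p(17))/(-21605) = (2*(8 + 17)*(-57 + (8 + 17)))/(-21605) = (2*25*(-57 + 25))*(-1/21605) = (2*25*(-32))*(-1/21605) = -1600*(-1/21605) = 320/4321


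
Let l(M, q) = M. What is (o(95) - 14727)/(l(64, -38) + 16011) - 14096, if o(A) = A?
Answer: -226607832/16075 ≈ -14097.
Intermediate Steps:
(o(95) - 14727)/(l(64, -38) + 16011) - 14096 = (95 - 14727)/(64 + 16011) - 14096 = -14632/16075 - 14096 = -226607832/16075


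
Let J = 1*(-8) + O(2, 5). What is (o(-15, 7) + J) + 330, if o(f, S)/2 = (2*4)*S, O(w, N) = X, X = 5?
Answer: 439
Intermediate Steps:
O(w, N) = 5
J = -3 (J = 1*(-8) + 5 = -8 + 5 = -3)
o(f, S) = 16*S (o(f, S) = 2*((2*4)*S) = 2*(8*S) = 16*S)
(o(-15, 7) + J) + 330 = (16*7 - 3) + 330 = (112 - 3) + 330 = 109 + 330 = 439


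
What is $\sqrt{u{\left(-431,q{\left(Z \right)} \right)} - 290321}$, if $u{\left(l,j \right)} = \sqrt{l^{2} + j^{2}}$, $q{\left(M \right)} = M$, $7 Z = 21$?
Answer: $\sqrt{-290321 + \sqrt{185770}} \approx 538.41 i$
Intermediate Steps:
$Z = 3$ ($Z = \frac{1}{7} \cdot 21 = 3$)
$u{\left(l,j \right)} = \sqrt{j^{2} + l^{2}}$
$\sqrt{u{\left(-431,q{\left(Z \right)} \right)} - 290321} = \sqrt{\sqrt{3^{2} + \left(-431\right)^{2}} - 290321} = \sqrt{\sqrt{9 + 185761} - 290321} = \sqrt{\sqrt{185770} - 290321} = \sqrt{-290321 + \sqrt{185770}}$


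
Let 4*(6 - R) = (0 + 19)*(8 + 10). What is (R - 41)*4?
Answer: -482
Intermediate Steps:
R = -159/2 (R = 6 - (0 + 19)*(8 + 10)/4 = 6 - 19*18/4 = 6 - 1/4*342 = 6 - 171/2 = -159/2 ≈ -79.500)
(R - 41)*4 = (-159/2 - 41)*4 = -241/2*4 = -482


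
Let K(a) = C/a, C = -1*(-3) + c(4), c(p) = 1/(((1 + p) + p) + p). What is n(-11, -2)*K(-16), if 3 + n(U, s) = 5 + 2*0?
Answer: -5/13 ≈ -0.38462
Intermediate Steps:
n(U, s) = 2 (n(U, s) = -3 + (5 + 2*0) = -3 + (5 + 0) = -3 + 5 = 2)
c(p) = 1/(1 + 3*p) (c(p) = 1/((1 + 2*p) + p) = 1/(1 + 3*p))
C = 40/13 (C = -1*(-3) + 1/(1 + 3*4) = 3 + 1/(1 + 12) = 3 + 1/13 = 40/13 ≈ 3.0769)
K(a) = 40/(13*a)
n(-11, -2)*K(-16) = 2*((40/13)/(-16)) = 2*((40/13)*(-1/16)) = 2*(-5/26) = -5/13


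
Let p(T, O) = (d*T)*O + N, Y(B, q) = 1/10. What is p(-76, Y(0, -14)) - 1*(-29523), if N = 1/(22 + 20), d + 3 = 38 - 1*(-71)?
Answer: 6030659/210 ≈ 28717.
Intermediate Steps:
d = 106 (d = -3 + (38 - 1*(-71)) = -3 + (38 + 71) = -3 + 109 = 106)
N = 1/42 ≈ 0.023810
Y(B, q) = ⅒
p(T, O) = 1/42 + 106*O*T (p(T, O) = (106*T)*O + 1/42 = 106*O*T + 1/42 = 1/42 + 106*O*T)
p(-76, Y(0, -14)) - 1*(-29523) = (1/42 + 106*(⅒)*(-76)) - 1*(-29523) = (1/42 - 4028/5) + 29523 = -169171/210 + 29523 = 6030659/210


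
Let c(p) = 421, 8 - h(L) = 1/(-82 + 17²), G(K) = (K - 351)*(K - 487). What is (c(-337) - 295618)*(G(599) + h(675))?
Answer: -565920889513/69 ≈ -8.2017e+9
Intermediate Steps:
G(K) = (-487 + K)*(-351 + K) (G(K) = (-351 + K)*(-487 + K) = (-487 + K)*(-351 + K))
h(L) = 1655/207 (h(L) = 8 - 1/(-82 + 17²) = 8 - 1/(-82 + 289) = 8 - 1/207 = 1655/207)
(c(-337) - 295618)*(G(599) + h(675)) = (421 - 295618)*((170937 + 599² - 838*599) + 1655/207) = -295197*((170937 + 358801 - 501962) + 1655/207) = -295197*(27776 + 1655/207) = -295197*5751287/207 = -565920889513/69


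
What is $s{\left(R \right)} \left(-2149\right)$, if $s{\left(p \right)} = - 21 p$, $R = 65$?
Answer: $2933385$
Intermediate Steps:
$s{\left(R \right)} \left(-2149\right) = \left(-21\right) 65 \left(-2149\right) = \left(-1365\right) \left(-2149\right) = 2933385$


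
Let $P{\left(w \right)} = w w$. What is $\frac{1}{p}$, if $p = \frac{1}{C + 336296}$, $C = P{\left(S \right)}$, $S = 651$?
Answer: $760097$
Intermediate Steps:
$P{\left(w \right)} = w^{2}$
$C = 423801$ ($C = 651^{2} = 423801$)
$p = \frac{1}{760097}$ ($p = \frac{1}{423801 + 336296} = \frac{1}{760097} \approx 1.3156 \cdot 10^{-6}$)
$\frac{1}{p} = \frac{1}{\frac{1}{760097}} = 760097$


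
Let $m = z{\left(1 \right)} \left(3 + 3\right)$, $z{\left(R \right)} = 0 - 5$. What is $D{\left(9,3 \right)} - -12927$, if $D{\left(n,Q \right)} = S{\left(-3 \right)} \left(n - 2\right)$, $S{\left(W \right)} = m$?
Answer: $12717$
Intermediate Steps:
$z{\left(R \right)} = -5$
$m = -30$ ($m = - 5 \left(3 + 3\right) = \left(-5\right) 6 = -30$)
$S{\left(W \right)} = -30$
$D{\left(n,Q \right)} = 60 - 30 n$ ($D{\left(n,Q \right)} = - 30 \left(n - 2\right) = - 30 \left(-2 + n\right) = 60 - 30 n$)
$D{\left(9,3 \right)} - -12927 = \left(60 - 270\right) - -12927 = \left(60 - 270\right) + 12927 = -210 + 12927 = 12717$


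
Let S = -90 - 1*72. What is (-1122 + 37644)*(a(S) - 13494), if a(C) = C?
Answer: -498744432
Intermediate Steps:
S = -162 (S = -90 - 72 = -162)
(-1122 + 37644)*(a(S) - 13494) = (-1122 + 37644)*(-162 - 13494) = 36522*(-13656) = -498744432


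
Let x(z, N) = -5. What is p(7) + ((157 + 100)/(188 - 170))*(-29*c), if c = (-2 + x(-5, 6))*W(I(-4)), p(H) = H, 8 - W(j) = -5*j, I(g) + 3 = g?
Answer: -156499/2 ≈ -78250.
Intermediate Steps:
I(g) = -3 + g
W(j) = 8 + 5*j (W(j) = 8 - (-5)*j = 8 + 5*j)
c = 189 (c = (-2 - 5)*(8 + 5*(-3 - 4)) = -7*(8 + 5*(-7)) = -7*(8 - 35) = -7*(-27) = 189)
p(7) + ((157 + 100)/(188 - 170))*(-29*c) = 7 + ((157 + 100)/(188 - 170))*(-29*189) = 7 + (257/18)*(-5481) = 7 - 156513/2 = -156499/2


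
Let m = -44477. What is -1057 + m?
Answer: -45534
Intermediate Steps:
-1057 + m = -1057 - 44477 = -45534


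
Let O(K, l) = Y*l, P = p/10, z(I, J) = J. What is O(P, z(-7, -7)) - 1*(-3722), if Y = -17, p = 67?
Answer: 3841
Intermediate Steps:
P = 67/10 ≈ 6.7000
O(K, l) = -17*l
O(P, z(-7, -7)) - 1*(-3722) = -17*(-7) - 1*(-3722) = 119 + 3722 = 3841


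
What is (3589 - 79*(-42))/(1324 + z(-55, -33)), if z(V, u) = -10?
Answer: 6907/1314 ≈ 5.2565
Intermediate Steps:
(3589 - 79*(-42))/(1324 + z(-55, -33)) = (3589 - 79*(-42))/(1324 - 10) = (3589 + 3318)/1314 = 6907*(1/1314) = 6907/1314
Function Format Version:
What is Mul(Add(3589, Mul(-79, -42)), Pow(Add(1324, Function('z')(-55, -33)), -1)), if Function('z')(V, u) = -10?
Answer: Rational(6907, 1314) ≈ 5.2565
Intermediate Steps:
Mul(Add(3589, Mul(-79, -42)), Pow(Add(1324, Function('z')(-55, -33)), -1)) = Mul(Add(3589, Mul(-79, -42)), Pow(Add(1324, -10), -1)) = Mul(Add(3589, 3318), Pow(1314, -1)) = Mul(6907, Rational(1, 1314)) = Rational(6907, 1314)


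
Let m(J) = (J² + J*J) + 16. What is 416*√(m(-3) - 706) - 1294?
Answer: -1294 + 1664*I*√42 ≈ -1294.0 + 10784.0*I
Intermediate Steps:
m(J) = 16 + 2*J² (m(J) = (J² + J²) + 16 = 2*J² + 16 = 16 + 2*J²)
416*√(m(-3) - 706) - 1294 = 416*√((16 + 2*(-3)²) - 706) - 1294 = 416*√((16 + 2*9) - 706) - 1294 = 416*√((16 + 18) - 706) - 1294 = 416*√(34 - 706) - 1294 = 416*√(-672) - 1294 = 416*(4*I*√42) - 1294 = 1664*I*√42 - 1294 = -1294 + 1664*I*√42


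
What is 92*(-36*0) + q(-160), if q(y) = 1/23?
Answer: 1/23 ≈ 0.043478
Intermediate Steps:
q(y) = 1/23
92*(-36*0) + q(-160) = 92*(-36*0) + 1/23 = 92*0 + 1/23 = 0 + 1/23 = 1/23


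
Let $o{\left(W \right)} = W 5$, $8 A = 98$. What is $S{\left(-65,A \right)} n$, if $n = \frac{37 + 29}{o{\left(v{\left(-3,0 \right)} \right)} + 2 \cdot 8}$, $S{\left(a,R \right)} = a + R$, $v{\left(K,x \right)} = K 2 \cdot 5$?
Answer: $\frac{6963}{268} \approx 25.981$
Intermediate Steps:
$A = \frac{49}{4}$ ($A = \frac{1}{8} \cdot 98 = \frac{49}{4} \approx 12.25$)
$v{\left(K,x \right)} = 10 K$ ($v{\left(K,x \right)} = 2 K 5 = 10 K$)
$o{\left(W \right)} = 5 W$
$S{\left(a,R \right)} = R + a$
$n = - \frac{33}{67}$ ($n = \frac{37 + 29}{5 \cdot 10 \left(-3\right) + 2 \cdot 8} = \frac{66}{5 \left(-30\right) + 16} = \frac{66}{-150 + 16} = \frac{66}{-134} = 66 \left(- \frac{1}{134}\right) = - \frac{33}{67} \approx -0.49254$)
$S{\left(-65,A \right)} n = \left(\frac{49}{4} - 65\right) \left(- \frac{33}{67}\right) = \left(- \frac{211}{4}\right) \left(- \frac{33}{67}\right) = \frac{6963}{268}$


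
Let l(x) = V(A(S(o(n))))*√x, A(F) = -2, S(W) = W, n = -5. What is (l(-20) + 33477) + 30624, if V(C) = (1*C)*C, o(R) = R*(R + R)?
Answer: 64101 + 8*I*√5 ≈ 64101.0 + 17.889*I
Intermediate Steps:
o(R) = 2*R² (o(R) = R*(2*R) = 2*R²)
V(C) = C² (V(C) = C*C = C²)
l(x) = 4*√x (l(x) = (-2)²*√x = 4*√x)
(l(-20) + 33477) + 30624 = (4*√(-20) + 33477) + 30624 = (4*(2*I*√5) + 33477) + 30624 = (8*I*√5 + 33477) + 30624 = (33477 + 8*I*√5) + 30624 = 64101 + 8*I*√5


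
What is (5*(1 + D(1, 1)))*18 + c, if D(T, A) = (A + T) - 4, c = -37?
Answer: -127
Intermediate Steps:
D(T, A) = -4 + A + T
(5*(1 + D(1, 1)))*18 + c = (5*(1 + (-4 + 1 + 1)))*18 - 37 = (5*(1 - 2))*18 - 37 = (5*(-1))*18 - 37 = -5*18 - 37 = -90 - 37 = -127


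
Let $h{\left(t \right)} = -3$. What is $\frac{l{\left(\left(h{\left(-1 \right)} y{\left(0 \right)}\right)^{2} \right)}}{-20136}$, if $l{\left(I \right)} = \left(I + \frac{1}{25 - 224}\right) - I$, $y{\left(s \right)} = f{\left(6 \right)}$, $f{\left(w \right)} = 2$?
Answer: $\frac{1}{4007064} \approx 2.4956 \cdot 10^{-7}$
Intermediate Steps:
$y{\left(s \right)} = 2$
$l{\left(I \right)} = - \frac{1}{199}$ ($l{\left(I \right)} = \left(I + \frac{1}{-199}\right) - I = \left(I - \frac{1}{199}\right) - I = \left(- \frac{1}{199} + I\right) - I = - \frac{1}{199}$)
$\frac{l{\left(\left(h{\left(-1 \right)} y{\left(0 \right)}\right)^{2} \right)}}{-20136} = - \frac{1}{199 \left(-20136\right)} = \left(- \frac{1}{199}\right) \left(- \frac{1}{20136}\right) = \frac{1}{4007064}$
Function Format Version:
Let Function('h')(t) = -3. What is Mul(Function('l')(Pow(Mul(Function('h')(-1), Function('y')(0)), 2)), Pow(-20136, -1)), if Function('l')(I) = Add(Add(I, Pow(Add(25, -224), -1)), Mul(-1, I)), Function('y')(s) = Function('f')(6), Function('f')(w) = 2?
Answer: Rational(1, 4007064) ≈ 2.4956e-7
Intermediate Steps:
Function('y')(s) = 2
Function('l')(I) = Rational(-1, 199) (Function('l')(I) = Add(Add(I, Pow(-199, -1)), Mul(-1, I)) = Add(Add(I, Rational(-1, 199)), Mul(-1, I)) = Add(Add(Rational(-1, 199), I), Mul(-1, I)) = Rational(-1, 199))
Mul(Function('l')(Pow(Mul(Function('h')(-1), Function('y')(0)), 2)), Pow(-20136, -1)) = Mul(Rational(-1, 199), Pow(-20136, -1)) = Mul(Rational(-1, 199), Rational(-1, 20136)) = Rational(1, 4007064)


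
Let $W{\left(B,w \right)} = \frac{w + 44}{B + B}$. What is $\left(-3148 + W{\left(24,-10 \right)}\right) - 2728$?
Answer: $- \frac{141007}{24} \approx -5875.3$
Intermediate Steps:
$W{\left(B,w \right)} = \frac{44 + w}{2 B}$
$\left(-3148 + W{\left(24,-10 \right)}\right) - 2728 = \left(-3148 + \frac{44 - 10}{2 \cdot 24}\right) - 2728 = \left(-3148 + \frac{1}{2} \cdot \frac{1}{24} \cdot 34\right) - 2728 = \left(-3148 + \frac{17}{24}\right) - 2728 = - \frac{75535}{24} - 2728 = - \frac{141007}{24}$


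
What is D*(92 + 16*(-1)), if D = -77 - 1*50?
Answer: -9652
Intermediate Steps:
D = -127 (D = -77 - 50 = -127)
D*(92 + 16*(-1)) = -127*(92 + 16*(-1)) = -127*(92 - 16) = -127*76 = -9652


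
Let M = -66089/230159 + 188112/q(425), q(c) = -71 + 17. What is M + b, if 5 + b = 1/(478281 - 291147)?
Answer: -450799375634795/129211722918 ≈ -3488.8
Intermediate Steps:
q(c) = -54
b = -935669/187134 (b = -5 + 1/(478281 - 291147) = -5 + 1/187134 = -935669/187134 ≈ -5.0000)
M = -7216539769/2071431 (M = -66089/230159 + 188112/(-54) = -66089*1/230159 + 188112*(-1/54) = -66089/230159 - 31352/9 = -7216539769/2071431 ≈ -3483.8)
M + b = -7216539769/2071431 - 935669/187134 = -450799375634795/129211722918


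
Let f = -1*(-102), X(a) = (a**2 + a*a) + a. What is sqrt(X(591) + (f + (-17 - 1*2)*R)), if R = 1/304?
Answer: sqrt(11188079)/4 ≈ 836.21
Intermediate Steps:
X(a) = a + 2*a**2 (X(a) = (a**2 + a**2) + a = 2*a**2 + a = a + 2*a**2)
f = 102
R = 1/304 ≈ 0.0032895
sqrt(X(591) + (f + (-17 - 1*2)*R)) = sqrt(591*(1 + 2*591) + (102 + (-17 - 1*2)*(1/304))) = sqrt(591*(1 + 1182) + (102 + (-17 - 2)*(1/304))) = sqrt(591*1183 + (102 - 19*1/304)) = sqrt(699153 + (102 - 1/16)) = sqrt(699153 + 1631/16) = sqrt(11188079/16) = sqrt(11188079)/4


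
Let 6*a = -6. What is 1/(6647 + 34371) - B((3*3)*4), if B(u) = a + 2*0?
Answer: 41019/41018 ≈ 1.0000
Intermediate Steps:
a = -1 (a = (⅙)*(-6) = -1)
B(u) = -1 (B(u) = -1 + 2*0 = -1 + 0 = -1)
1/(6647 + 34371) - B((3*3)*4) = 1/(6647 + 34371) - 1*(-1) = 1/41018 + 1 = 41019/41018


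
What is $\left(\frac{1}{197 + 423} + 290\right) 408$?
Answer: $\frac{18339702}{155} \approx 1.1832 \cdot 10^{5}$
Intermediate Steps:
$\left(\frac{1}{197 + 423} + 290\right) 408 = \left(\frac{1}{620} + 290\right) 408 = \frac{179801}{620} \cdot 408 = \frac{18339702}{155}$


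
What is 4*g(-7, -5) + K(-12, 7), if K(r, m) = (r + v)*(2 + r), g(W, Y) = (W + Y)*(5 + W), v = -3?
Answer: 246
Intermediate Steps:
g(W, Y) = (5 + W)*(W + Y)
K(r, m) = (-3 + r)*(2 + r) (K(r, m) = (r - 3)*(2 + r) = (-3 + r)*(2 + r))
4*g(-7, -5) + K(-12, 7) = 4*((-7)**2 + 5*(-7) + 5*(-5) - 7*(-5)) + (-6 + (-12)**2 - 1*(-12)) = 4*(49 - 35 - 25 + 35) + (-6 + 144 + 12) = 4*24 + 150 = 96 + 150 = 246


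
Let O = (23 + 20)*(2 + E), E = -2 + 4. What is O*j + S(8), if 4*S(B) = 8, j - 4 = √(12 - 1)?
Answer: 690 + 172*√11 ≈ 1260.5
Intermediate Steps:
j = 4 + √11 (j = 4 + √(12 - 1) = 4 + √11 ≈ 7.3166)
E = 2
S(B) = 2 (S(B) = (¼)*8 = 2)
O = 172 (O = (23 + 20)*(2 + 2) = 43*4 = 172)
O*j + S(8) = 172*(4 + √11) + 2 = (688 + 172*√11) + 2 = 690 + 172*√11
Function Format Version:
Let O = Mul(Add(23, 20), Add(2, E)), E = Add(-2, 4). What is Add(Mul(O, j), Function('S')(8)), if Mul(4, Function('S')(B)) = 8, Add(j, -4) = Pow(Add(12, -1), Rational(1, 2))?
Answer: Add(690, Mul(172, Pow(11, Rational(1, 2)))) ≈ 1260.5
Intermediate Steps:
j = Add(4, Pow(11, Rational(1, 2))) (j = Add(4, Pow(Add(12, -1), Rational(1, 2))) = Add(4, Pow(11, Rational(1, 2))) ≈ 7.3166)
E = 2
Function('S')(B) = 2 (Function('S')(B) = Mul(Rational(1, 4), 8) = 2)
O = 172 (O = Mul(Add(23, 20), Add(2, 2)) = Mul(43, 4) = 172)
Add(Mul(O, j), Function('S')(8)) = Add(Mul(172, Add(4, Pow(11, Rational(1, 2)))), 2) = Add(Add(688, Mul(172, Pow(11, Rational(1, 2)))), 2) = Add(690, Mul(172, Pow(11, Rational(1, 2))))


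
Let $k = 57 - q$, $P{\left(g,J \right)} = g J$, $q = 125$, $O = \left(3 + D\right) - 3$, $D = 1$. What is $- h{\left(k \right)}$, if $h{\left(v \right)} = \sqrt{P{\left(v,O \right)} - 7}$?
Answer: $- 5 i \sqrt{3} \approx - 8.6602 i$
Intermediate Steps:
$O = 1$ ($O = \left(3 + 1\right) - 3 = 4 - 3 = 1$)
$P{\left(g,J \right)} = J g$
$k = -68$ ($k = 57 - 125 = -68$)
$h{\left(v \right)} = \sqrt{-7 + v}$ ($h{\left(v \right)} = \sqrt{1 v - 7} = \sqrt{v - 7} = \sqrt{-7 + v}$)
$- h{\left(k \right)} = - \sqrt{-7 - 68} = - \sqrt{-75} = - 5 i \sqrt{3}$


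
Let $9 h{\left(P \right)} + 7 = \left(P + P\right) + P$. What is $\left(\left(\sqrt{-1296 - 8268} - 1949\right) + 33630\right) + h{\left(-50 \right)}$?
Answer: $\frac{284972}{9} + 2 i \sqrt{2391} \approx 31664.0 + 97.796 i$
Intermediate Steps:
$h{\left(P \right)} = - \frac{7}{9} + \frac{P}{3}$ ($h{\left(P \right)} = - \frac{7}{9} + \frac{\left(P + P\right) + P}{9} = - \frac{7}{9} + \frac{2 P + P}{9} = - \frac{7}{9} + \frac{3 P}{9} = - \frac{7}{9} + \frac{P}{3}$)
$\left(\left(\sqrt{-1296 - 8268} - 1949\right) + 33630\right) + h{\left(-50 \right)} = \left(\left(\sqrt{-1296 - 8268} - 1949\right) + 33630\right) + \left(- \frac{7}{9} + \frac{1}{3} \left(-50\right)\right) = \left(\left(\sqrt{-9564} - 1949\right) + 33630\right) - \frac{157}{9} = \left(\left(2 i \sqrt{2391} - 1949\right) + 33630\right) - \frac{157}{9} = \left(\left(-1949 + 2 i \sqrt{2391}\right) + 33630\right) - \frac{157}{9} = \left(31681 + 2 i \sqrt{2391}\right) - \frac{157}{9} = \frac{284972}{9} + 2 i \sqrt{2391}$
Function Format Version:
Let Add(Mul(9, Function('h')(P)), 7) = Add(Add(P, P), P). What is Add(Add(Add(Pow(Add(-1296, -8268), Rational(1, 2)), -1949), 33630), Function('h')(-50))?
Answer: Add(Rational(284972, 9), Mul(2, I, Pow(2391, Rational(1, 2)))) ≈ Add(31664., Mul(97.796, I))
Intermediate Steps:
Function('h')(P) = Add(Rational(-7, 9), Mul(Rational(1, 3), P)) (Function('h')(P) = Add(Rational(-7, 9), Mul(Rational(1, 9), Add(Add(P, P), P))) = Add(Rational(-7, 9), Mul(Rational(1, 9), Add(Mul(2, P), P))) = Add(Rational(-7, 9), Mul(Rational(1, 9), Mul(3, P))) = Add(Rational(-7, 9), Mul(Rational(1, 3), P)))
Add(Add(Add(Pow(Add(-1296, -8268), Rational(1, 2)), -1949), 33630), Function('h')(-50)) = Add(Add(Add(Pow(Add(-1296, -8268), Rational(1, 2)), -1949), 33630), Add(Rational(-7, 9), Mul(Rational(1, 3), -50))) = Add(Add(Add(Pow(-9564, Rational(1, 2)), -1949), 33630), Add(Rational(-7, 9), Rational(-50, 3))) = Add(Add(Add(Mul(2, I, Pow(2391, Rational(1, 2))), -1949), 33630), Rational(-157, 9)) = Add(Add(Add(-1949, Mul(2, I, Pow(2391, Rational(1, 2)))), 33630), Rational(-157, 9)) = Add(Add(31681, Mul(2, I, Pow(2391, Rational(1, 2)))), Rational(-157, 9)) = Add(Rational(284972, 9), Mul(2, I, Pow(2391, Rational(1, 2))))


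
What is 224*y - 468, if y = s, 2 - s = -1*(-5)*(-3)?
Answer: 3340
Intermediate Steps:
s = 17 (s = 2 - (-1*(-5))*(-3) = 2 - 5*(-3) = 2 - 1*(-15) = 2 + 15 = 17)
y = 17
224*y - 468 = 224*17 - 468 = 3808 - 468 = 3340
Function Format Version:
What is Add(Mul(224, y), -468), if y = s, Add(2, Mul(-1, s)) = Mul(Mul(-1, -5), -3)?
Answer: 3340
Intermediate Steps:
s = 17 (s = Add(2, Mul(-1, Mul(Mul(-1, -5), -3))) = Add(2, Mul(-1, Mul(5, -3))) = Add(2, Mul(-1, -15)) = Add(2, 15) = 17)
y = 17
Add(Mul(224, y), -468) = Add(Mul(224, 17), -468) = Add(3808, -468) = 3340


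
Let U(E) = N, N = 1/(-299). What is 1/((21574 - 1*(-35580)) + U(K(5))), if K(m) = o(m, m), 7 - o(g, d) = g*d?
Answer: 299/17089045 ≈ 1.7497e-5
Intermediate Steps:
o(g, d) = 7 - d*g (o(g, d) = 7 - g*d = 7 - d*g)
K(m) = 7 - m**2 (K(m) = 7 - m*m = 7 - m**2)
N = -1/299 ≈ -0.0033445
U(E) = -1/299
1/((21574 - 1*(-35580)) + U(K(5))) = 1/((21574 - 1*(-35580)) - 1/299) = 1/((21574 + 35580) - 1/299) = 1/(57154 - 1/299) = 1/(17089045/299) = 299/17089045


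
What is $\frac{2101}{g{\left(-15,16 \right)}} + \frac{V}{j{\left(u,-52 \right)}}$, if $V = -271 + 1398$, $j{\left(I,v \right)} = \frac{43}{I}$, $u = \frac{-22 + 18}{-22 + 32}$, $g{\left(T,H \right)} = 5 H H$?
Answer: $- \frac{486681}{55040} \approx -8.8423$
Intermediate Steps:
$g{\left(T,H \right)} = 5 H^{2}$
$u = - \frac{2}{5}$ ($u = - \frac{4}{10} = \left(-4\right) \frac{1}{10} = - \frac{2}{5} \approx -0.4$)
$V = 1127$
$\frac{2101}{g{\left(-15,16 \right)}} + \frac{V}{j{\left(u,-52 \right)}} = \frac{2101}{5 \cdot 16^{2}} + \frac{1127}{43 \frac{1}{- \frac{2}{5}}} = \frac{2101}{5 \cdot 256} + \frac{1127}{43 \left(- \frac{5}{2}\right)} = \frac{2101}{1280} + \frac{1127}{- \frac{215}{2}} = 2101 \cdot \frac{1}{1280} + 1127 \left(- \frac{2}{215}\right) = \frac{2101}{1280} - \frac{2254}{215} = - \frac{486681}{55040}$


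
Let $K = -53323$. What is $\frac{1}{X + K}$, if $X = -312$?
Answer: $- \frac{1}{53635} \approx -1.8645 \cdot 10^{-5}$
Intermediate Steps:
$\frac{1}{X + K} = \frac{1}{-312 - 53323} = \frac{1}{-53635} = - \frac{1}{53635}$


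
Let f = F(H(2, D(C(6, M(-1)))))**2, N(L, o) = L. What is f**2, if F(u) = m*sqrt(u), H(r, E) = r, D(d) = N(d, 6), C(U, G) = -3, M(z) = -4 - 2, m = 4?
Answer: 1024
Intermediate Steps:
M(z) = -6
D(d) = d
F(u) = 4*sqrt(u)
f = 32 (f = (4*sqrt(2))**2 = 32)
f**2 = 32**2 = 1024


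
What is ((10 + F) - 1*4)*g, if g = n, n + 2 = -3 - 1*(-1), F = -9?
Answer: 12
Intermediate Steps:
n = -4 (n = -2 + (-3 - 1*(-1)) = -2 + (-3 + 1) = -2 - 2 = -4)
g = -4
((10 + F) - 1*4)*g = ((10 - 9) - 1*4)*(-4) = (1 - 4)*(-4) = -3*(-4) = 12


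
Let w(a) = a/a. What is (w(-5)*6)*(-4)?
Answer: -24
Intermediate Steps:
w(a) = 1
(w(-5)*6)*(-4) = (1*6)*(-4) = 6*(-4) = -24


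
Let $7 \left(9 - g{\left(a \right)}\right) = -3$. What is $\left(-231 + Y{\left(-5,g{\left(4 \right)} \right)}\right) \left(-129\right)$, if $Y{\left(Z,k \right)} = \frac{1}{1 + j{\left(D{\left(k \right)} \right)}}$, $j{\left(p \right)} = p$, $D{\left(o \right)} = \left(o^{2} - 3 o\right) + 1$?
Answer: $\frac{91417011}{3068} \approx 29797.0$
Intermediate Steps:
$D{\left(o \right)} = 1 + o^{2} - 3 o$
$g{\left(a \right)} = \frac{66}{7}$ ($g{\left(a \right)} = 9 - - \frac{3}{7} = 9 + \frac{3}{7} = \frac{66}{7}$)
$Y{\left(Z,k \right)} = \frac{1}{2 + k^{2} - 3 k}$ ($Y{\left(Z,k \right)} = \frac{1}{1 + \left(1 + k^{2} - 3 k\right)} = \frac{1}{2 + k^{2} - 3 k}$)
$\left(-231 + Y{\left(-5,g{\left(4 \right)} \right)}\right) \left(-129\right) = \left(-231 + \frac{1}{2 + \left(\frac{66}{7}\right)^{2} - \frac{198}{7}}\right) \left(-129\right) = \left(-231 + \frac{1}{2 + \frac{4356}{49} - \frac{198}{7}}\right) \left(-129\right) = \left(-231 + \frac{1}{\frac{3068}{49}}\right) \left(-129\right) = \left(-231 + \frac{49}{3068}\right) \left(-129\right) = \left(- \frac{708659}{3068}\right) \left(-129\right) = \frac{91417011}{3068}$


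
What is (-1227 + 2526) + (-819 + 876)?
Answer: 1356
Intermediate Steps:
(-1227 + 2526) + (-819 + 876) = 1299 + 57 = 1356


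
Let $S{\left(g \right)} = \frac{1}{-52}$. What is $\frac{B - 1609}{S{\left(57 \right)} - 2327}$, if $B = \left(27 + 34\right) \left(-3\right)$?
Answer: $\frac{93184}{121005} \approx 0.77008$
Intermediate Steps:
$S{\left(g \right)} = - \frac{1}{52}$
$B = -183$ ($B = 61 \left(-3\right) = -183$)
$\frac{B - 1609}{S{\left(57 \right)} - 2327} = \frac{-183 - 1609}{- \frac{1}{52} - 2327} = - \frac{1792}{- \frac{121005}{52}} = \left(-1792\right) \left(- \frac{52}{121005}\right) = \frac{93184}{121005}$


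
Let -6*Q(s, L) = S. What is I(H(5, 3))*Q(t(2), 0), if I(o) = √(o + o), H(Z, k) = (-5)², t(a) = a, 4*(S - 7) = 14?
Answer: -35*√2/4 ≈ -12.374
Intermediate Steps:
S = 21/2 (S = 7 + (¼)*14 = 7 + 7/2 = 21/2 ≈ 10.500)
Q(s, L) = -7/4 (Q(s, L) = -⅙*21/2 = -7/4)
H(Z, k) = 25
I(o) = √2*√o (I(o) = √(2*o) = √2*√o)
I(H(5, 3))*Q(t(2), 0) = (√2*√25)*(-7/4) = (√2*5)*(-7/4) = (5*√2)*(-7/4) = -35*√2/4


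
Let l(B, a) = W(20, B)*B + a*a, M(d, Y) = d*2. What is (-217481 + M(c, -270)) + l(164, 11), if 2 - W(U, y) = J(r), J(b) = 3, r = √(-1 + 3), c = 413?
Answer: -216698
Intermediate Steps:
r = √2 ≈ 1.4142
W(U, y) = -1 (W(U, y) = 2 - 1*3 = 2 - 3 = -1)
M(d, Y) = 2*d
l(B, a) = a² - B (l(B, a) = -B + a*a = -B + a² = a² - B)
(-217481 + M(c, -270)) + l(164, 11) = (-217481 + 2*413) + (11² - 1*164) = (-217481 + 826) + (121 - 164) = -216655 - 43 = -216698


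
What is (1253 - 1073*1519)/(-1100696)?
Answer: 814317/550348 ≈ 1.4796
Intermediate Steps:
(1253 - 1073*1519)/(-1100696) = (1253 - 1629887)*(-1/1100696) = -1628634*(-1/1100696) = 814317/550348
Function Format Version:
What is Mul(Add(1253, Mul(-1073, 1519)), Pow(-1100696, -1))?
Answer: Rational(814317, 550348) ≈ 1.4796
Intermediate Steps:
Mul(Add(1253, Mul(-1073, 1519)), Pow(-1100696, -1)) = Mul(Add(1253, -1629887), Rational(-1, 1100696)) = Mul(-1628634, Rational(-1, 1100696)) = Rational(814317, 550348)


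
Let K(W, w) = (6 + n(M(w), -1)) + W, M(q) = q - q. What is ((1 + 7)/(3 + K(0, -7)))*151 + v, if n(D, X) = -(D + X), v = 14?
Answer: 674/5 ≈ 134.80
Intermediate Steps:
M(q) = 0
n(D, X) = -D - X
K(W, w) = 7 + W (K(W, w) = (6 + (-1*0 - 1*(-1))) + W = (6 + (0 + 1)) + W = (6 + 1) + W = 7 + W)
((1 + 7)/(3 + K(0, -7)))*151 + v = ((1 + 7)/(3 + (7 + 0)))*151 + 14 = (8/(3 + 7))*151 + 14 = (8/10)*151 + 14 = (8*(⅒))*151 + 14 = (⅘)*151 + 14 = 604/5 + 14 = 674/5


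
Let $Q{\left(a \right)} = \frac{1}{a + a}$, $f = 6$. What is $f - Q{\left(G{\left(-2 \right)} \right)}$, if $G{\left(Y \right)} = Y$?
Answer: $\frac{25}{4} \approx 6.25$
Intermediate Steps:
$Q{\left(a \right)} = \frac{1}{2 a}$
$f - Q{\left(G{\left(-2 \right)} \right)} = 6 - \frac{1}{2 \left(-2\right)} = 6 - \frac{1}{2} \left(- \frac{1}{2}\right) = 6 - - \frac{1}{4} = 6 + \frac{1}{4} = \frac{25}{4}$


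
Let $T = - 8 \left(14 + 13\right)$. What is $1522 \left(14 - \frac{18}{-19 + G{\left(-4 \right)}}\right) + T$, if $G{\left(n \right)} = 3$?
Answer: $\frac{91217}{4} \approx 22804.0$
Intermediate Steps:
$T = -216$ ($T = \left(-8\right) 27 = -216$)
$1522 \left(14 - \frac{18}{-19 + G{\left(-4 \right)}}\right) + T = 1522 \left(14 - \frac{18}{-19 + 3}\right) - 216 = 1522 \left(14 - \frac{18}{-16}\right) - 216 = 1522 \left(14 - - \frac{9}{8}\right) - 216 = 1522 \left(14 + \frac{9}{8}\right) - 216 = 1522 \cdot \frac{121}{8} - 216 = \frac{92081}{4} - 216 = \frac{91217}{4}$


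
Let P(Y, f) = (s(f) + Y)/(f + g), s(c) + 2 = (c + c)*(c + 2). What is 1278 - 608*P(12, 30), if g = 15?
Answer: -223186/9 ≈ -24798.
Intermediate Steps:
s(c) = -2 + 2*c*(2 + c) (s(c) = -2 + (c + c)*(c + 2) = -2 + (2*c)*(2 + c) = -2 + 2*c*(2 + c))
P(Y, f) = (-2 + Y + 2*f² + 4*f)/(15 + f) (P(Y, f) = ((-2 + 2*f² + 4*f) + Y)/(f + 15) = (-2 + Y + 2*f² + 4*f)/(15 + f))
1278 - 608*P(12, 30) = 1278 - 608*(-2 + 12 + 2*30² + 4*30)/(15 + 30) = 1278 - 608*(-2 + 12 + 2*900 + 120)/45 = 1278 - 608*(-2 + 12 + 1800 + 120)/45 = 1278 - 608*1930/45 = 1278 - 608*386/9 = 1278 - 234688/9 = -223186/9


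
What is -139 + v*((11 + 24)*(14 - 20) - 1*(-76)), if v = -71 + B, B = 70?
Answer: -5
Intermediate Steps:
v = -1 (v = -71 + 70 = -1)
-139 + v*((11 + 24)*(14 - 20) - 1*(-76)) = -139 - ((11 + 24)*(14 - 20) - 1*(-76)) = -139 - (35*(-6) + 76) = -139 - (-210 + 76) = -139 - 1*(-134) = -139 + 134 = -5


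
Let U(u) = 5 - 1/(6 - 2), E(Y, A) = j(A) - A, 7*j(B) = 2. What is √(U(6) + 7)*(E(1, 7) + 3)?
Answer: -13*√47/7 ≈ -12.732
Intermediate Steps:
j(B) = 2/7 (j(B) = (⅐)*2 = 2/7)
E(Y, A) = 2/7 - A
U(u) = 19/4 (U(u) = 5 - 1/4 = 5 - 1*¼ = 5 - ¼ = 19/4)
√(U(6) + 7)*(E(1, 7) + 3) = √(19/4 + 7)*((2/7 - 1*7) + 3) = √(47/4)*((2/7 - 7) + 3) = (√47/2)*(-47/7 + 3) = (√47/2)*(-26/7) = -13*√47/7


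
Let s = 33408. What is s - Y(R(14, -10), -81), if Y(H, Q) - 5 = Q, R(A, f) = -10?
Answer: 33484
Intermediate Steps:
Y(H, Q) = 5 + Q
s - Y(R(14, -10), -81) = 33408 - (5 - 81) = 33408 - 1*(-76) = 33408 + 76 = 33484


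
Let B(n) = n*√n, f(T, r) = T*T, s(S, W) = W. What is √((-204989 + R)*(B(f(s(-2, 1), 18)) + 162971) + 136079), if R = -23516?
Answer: I*√37239780781 ≈ 1.9298e+5*I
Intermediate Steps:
f(T, r) = T²
B(n) = n^(3/2)
√((-204989 + R)*(B(f(s(-2, 1), 18)) + 162971) + 136079) = √((-204989 - 23516)*((1²)^(3/2) + 162971) + 136079) = √(-228505*(1^(3/2) + 162971) + 136079) = √(-228505*(1 + 162971) + 136079) = √(-228505*162972 + 136079) = √(-37239916860 + 136079) = √(-37239780781) = I*√37239780781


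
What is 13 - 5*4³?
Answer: -307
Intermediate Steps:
13 - 5*4³ = 13 - 5*64 = 13 - 320 = -307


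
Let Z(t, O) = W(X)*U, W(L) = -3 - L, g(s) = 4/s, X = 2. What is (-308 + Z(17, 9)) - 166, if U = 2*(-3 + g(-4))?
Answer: -434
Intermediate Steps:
U = -8 (U = 2*(-3 + 4/(-4)) = 2*(-3 + 4*(-1/4)) = 2*(-3 - 1) = 2*(-4) = -8)
Z(t, O) = 40 (Z(t, O) = (-3 - 1*2)*(-8) = (-3 - 2)*(-8) = -5*(-8) = 40)
(-308 + Z(17, 9)) - 166 = (-308 + 40) - 166 = -268 - 166 = -434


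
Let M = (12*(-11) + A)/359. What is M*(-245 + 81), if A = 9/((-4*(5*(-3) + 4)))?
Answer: 237759/3949 ≈ 60.207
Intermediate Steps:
A = 9/44 (A = 9/((-4*(-15 + 4))) = 9/((-4*(-11))) = 9/44 ≈ 0.20455)
M = -5799/15796 (M = (12*(-11) + 9/44)/359 = (-132 + 9/44)*(1/359) = -5799/44*1/359 = -5799/15796 ≈ -0.36712)
M*(-245 + 81) = -5799*(-245 + 81)/15796 = -5799/15796*(-164) = 237759/3949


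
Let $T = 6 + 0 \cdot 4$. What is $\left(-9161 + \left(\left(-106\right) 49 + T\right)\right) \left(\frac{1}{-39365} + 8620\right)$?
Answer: $- \frac{4868993064351}{39365} \approx -1.2369 \cdot 10^{8}$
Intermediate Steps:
$T = 6$ ($T = 6 + 0 = 6$)
$\left(-9161 + \left(\left(-106\right) 49 + T\right)\right) \left(\frac{1}{-39365} + 8620\right) = \left(-9161 + \left(\left(-106\right) 49 + 6\right)\right) \left(\frac{1}{-39365} + 8620\right) = \left(-9161 + \left(-5194 + 6\right)\right) \left(- \frac{1}{39365} + 8620\right) = \left(-9161 - 5188\right) \frac{339326299}{39365} = \left(-14349\right) \frac{339326299}{39365} = - \frac{4868993064351}{39365}$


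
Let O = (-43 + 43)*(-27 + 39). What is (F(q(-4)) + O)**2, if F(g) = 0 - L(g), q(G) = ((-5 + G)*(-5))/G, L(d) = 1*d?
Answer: 2025/16 ≈ 126.56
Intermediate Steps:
L(d) = d
O = 0 (O = 0*12 = 0)
q(G) = (25 - 5*G)/G
F(g) = -g (F(g) = 0 - g = -g)
(F(q(-4)) + O)**2 = (-(-5 + 25/(-4)) + 0)**2 = (-(-5 + 25*(-1/4)) + 0)**2 = (-(-5 - 25/4) + 0)**2 = (-1*(-45/4) + 0)**2 = (45/4 + 0)**2 = (45/4)**2 = 2025/16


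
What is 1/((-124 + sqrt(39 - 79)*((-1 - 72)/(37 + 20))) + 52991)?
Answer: 171764883/9080694282721 + 8322*I*sqrt(10)/9080694282721 ≈ 1.8915e-5 + 2.8981e-9*I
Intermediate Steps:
1/((-124 + sqrt(39 - 79)*((-1 - 72)/(37 + 20))) + 52991) = 1/((-124 + sqrt(-40)*(-73/57)) + 52991) = 1/((-124 + (2*I*sqrt(10))*(-73*1/57)) + 52991) = 1/((-124 + (2*I*sqrt(10))*(-73/57)) + 52991) = 1/((-124 - 146*I*sqrt(10)/57) + 52991) = 1/(52867 - 146*I*sqrt(10)/57)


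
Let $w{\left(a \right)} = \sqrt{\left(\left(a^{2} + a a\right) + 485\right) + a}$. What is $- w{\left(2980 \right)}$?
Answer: $- \sqrt{17764265} \approx -4214.8$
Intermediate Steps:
$w{\left(a \right)} = \sqrt{485 + a + 2 a^{2}}$ ($w{\left(a \right)} = \sqrt{\left(\left(a^{2} + a^{2}\right) + 485\right) + a} = \sqrt{\left(2 a^{2} + 485\right) + a} = \sqrt{\left(485 + 2 a^{2}\right) + a} = \sqrt{485 + a + 2 a^{2}}$)
$- w{\left(2980 \right)} = - \sqrt{485 + 2980 + 2 \cdot 2980^{2}} = - \sqrt{485 + 2980 + 2 \cdot 8880400} = - \sqrt{485 + 2980 + 17760800} = - \sqrt{17764265}$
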